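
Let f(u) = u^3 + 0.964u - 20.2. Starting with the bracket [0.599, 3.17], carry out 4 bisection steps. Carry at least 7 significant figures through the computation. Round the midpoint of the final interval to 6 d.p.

f(0.599000) = -19.407642, f(3.170000) = 14.710893 (opposite signs)
step 1: m = 1.884500, f(m) = -11.690841 < 0 → root in [1.884500, 3.170000]
step 2: m = 2.527250, f(m) = -1.622204 < 0 → root in [2.527250, 3.170000]
step 3: m = 2.848625, f(m) = 5.661710 > 0 → root in [2.527250, 2.848625]
step 4: m = 2.687938, f(m) = 1.811542 > 0 → root in [2.527250, 2.687938]
Midpoint of [2.527250, 2.687938] = 2.607594

2.607594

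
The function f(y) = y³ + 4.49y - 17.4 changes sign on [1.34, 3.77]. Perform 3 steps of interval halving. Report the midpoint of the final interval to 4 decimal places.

2.0994

f(1.340000) = -8.977296, f(3.770000) = 53.109933 (opposite signs)
step 1: m = 2.555000, f(m) = 10.751054 > 0 → root in [1.340000, 2.555000]
step 2: m = 1.947500, f(m) = -1.269332 < 0 → root in [1.947500, 2.555000]
step 3: m = 2.251250, f(m) = 4.117732 > 0 → root in [1.947500, 2.251250]
Midpoint of [1.947500, 2.251250] = 2.099375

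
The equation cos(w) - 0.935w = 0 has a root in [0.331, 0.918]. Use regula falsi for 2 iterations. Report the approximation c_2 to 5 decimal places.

f(0.331000) = 0.636233, f(0.918000) = -0.250920
step 1: c = 0.751975, f(c) = 0.027245 > 0 → new bracket [0.751975, 0.918000]
step 2: c = 0.768236, f(c) = 0.000837 > 0 → new bracket [0.768236, 0.918000]

0.76824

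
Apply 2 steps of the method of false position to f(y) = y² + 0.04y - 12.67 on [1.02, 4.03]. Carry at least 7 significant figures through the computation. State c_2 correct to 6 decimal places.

3.523388

False-position update: c = (a·f(b) − b·f(a))/(f(b) − f(a)); replace the endpoint whose sign matches f(c).
f(1.020000) = -11.588800, f(4.030000) = 3.732100
step 1: c = 3.296778, f(c) = -1.669384 < 0 → new bracket [3.296778, 4.030000]
step 2: c = 3.523388, f(c) = -0.114803 < 0 → new bracket [3.523388, 4.030000]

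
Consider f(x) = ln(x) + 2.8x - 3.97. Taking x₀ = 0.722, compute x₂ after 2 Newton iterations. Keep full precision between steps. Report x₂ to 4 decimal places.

f'(x) = 1/x + 2.8
x_0 = 0.722000: f = -2.274130, f' = 4.185042 → x_1 = 0.722000 - (-2.274130)/(4.185042) = 1.265395
x_1 = 1.265395: f = -0.191510, f' = 3.590267 → x_2 = 1.265395 - (-0.191510)/(3.590267) = 1.318736

1.3187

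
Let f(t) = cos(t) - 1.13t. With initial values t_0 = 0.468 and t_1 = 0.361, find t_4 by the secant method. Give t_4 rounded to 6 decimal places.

0.685202

f(t_0) = 0.363632, f(t_1) = 0.527614
t_2 = 0.361000 - (0.527614)·(0.361000 - 0.468000)/(0.527614 - (0.363632)) = 0.705274; f(t_2) = -0.035526
t_3 = 0.705274 - (-0.035526)·(0.705274 - 0.361000)/(-0.035526 - (0.527614)) = 0.683555; f(t_3) = 0.002914
t_4 = 0.683555 - (0.002914)·(0.683555 - 0.705274)/(0.002914 - (-0.035526)) = 0.685202; f(t_4) = 0.000013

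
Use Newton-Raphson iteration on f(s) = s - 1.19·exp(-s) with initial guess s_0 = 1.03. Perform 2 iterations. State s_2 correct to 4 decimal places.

Newton update: s ← s − f(s)/f'(s).
f'(s) = 1 + 1.19·exp(-s)
s_0 = 1.030000: f = 0.605162, f' = 1.424838 → s_1 = 1.030000 - (0.605162)/(1.424838) = 0.605277
s_1 = 0.605277: f = -0.044372, f' = 1.649649 → s_2 = 0.605277 - (-0.044372)/(1.649649) = 0.632175

0.6322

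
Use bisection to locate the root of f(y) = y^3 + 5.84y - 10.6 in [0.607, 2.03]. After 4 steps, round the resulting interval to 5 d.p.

[1.31850, 1.40744]

f(0.607000) = -6.831471, f(2.030000) = 9.620627 (opposite signs)
step 1: m = 1.318500, f(m) = -0.607824 < 0 → root in [1.318500, 2.030000]
step 2: m = 1.674250, f(m) = 3.870732 > 0 → root in [1.318500, 1.674250]
step 3: m = 1.496375, f(m) = 1.489420 > 0 → root in [1.318500, 1.496375]
step 4: m = 1.407437, f(m) = 0.407400 > 0 → root in [1.318500, 1.407437]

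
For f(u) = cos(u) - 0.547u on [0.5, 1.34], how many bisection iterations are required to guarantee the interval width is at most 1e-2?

Initial width b − a = 1.34 − 0.5 = 0.840000.
After n steps the width is (b−a)/2^n; need (b−a)/2^n ≤ 1e-2.
So n ≥ log₂(0.840000/1e-2) = log₂(84.0000) ≈ 6.3923.
Hence n = 7.

7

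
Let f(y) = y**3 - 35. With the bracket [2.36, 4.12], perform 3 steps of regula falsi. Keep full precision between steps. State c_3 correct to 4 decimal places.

f(2.360000) = -21.855744, f(4.120000) = 34.934528
step 1: c = 3.037336, f(c) = -6.979323 < 0 → new bracket [3.037336, 4.120000]
step 2: c = 3.217617, f(c) = -1.687821 < 0 → new bracket [3.217617, 4.120000]
step 3: c = 3.259205, f(c) = -0.379355 < 0 → new bracket [3.259205, 4.120000]

3.2592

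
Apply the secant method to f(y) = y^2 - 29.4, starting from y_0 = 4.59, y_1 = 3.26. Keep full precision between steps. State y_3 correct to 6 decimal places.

5.366563

f(y_0) = -8.331900, f(y_1) = -18.772400
y_2 = 3.260000 - (-18.772400)·(3.260000 - 4.590000)/(-18.772400 - (-8.331900)) = 5.651389; f(y_2) = 2.538192
y_3 = 5.651389 - (2.538192)·(5.651389 - 3.260000)/(2.538192 - (-18.772400)) = 5.366563; f(y_3) = -0.600003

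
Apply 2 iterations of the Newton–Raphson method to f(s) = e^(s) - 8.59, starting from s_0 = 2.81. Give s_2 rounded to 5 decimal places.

2.16531

Newton update: s ← s − f(s)/f'(s).
f'(s) = e^(s)
s_0 = 2.810000: f = 8.019918, f' = 16.609918 → s_1 = 2.810000 - (8.019918)/(16.609918) = 2.327161
s_1 = 2.327161: f = 1.658803, f' = 10.248803 → s_2 = 2.327161 - (1.658803)/(10.248803) = 2.165308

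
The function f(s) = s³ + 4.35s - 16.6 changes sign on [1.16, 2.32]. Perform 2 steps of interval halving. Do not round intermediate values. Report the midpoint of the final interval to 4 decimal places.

1.8850

f(1.160000) = -9.993104, f(2.320000) = 5.979168 (opposite signs)
step 1: m = 1.740000, f(m) = -3.762976 < 0 → root in [1.740000, 2.320000]
step 2: m = 2.030000, f(m) = 0.595927 > 0 → root in [1.740000, 2.030000]
Midpoint of [1.740000, 2.030000] = 1.885000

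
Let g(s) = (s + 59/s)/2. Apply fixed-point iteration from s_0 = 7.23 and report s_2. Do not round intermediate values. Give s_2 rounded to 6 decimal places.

s_1 = g(7.230000) = 7.695221
s_2 = g(7.695221) = 7.681159

7.681159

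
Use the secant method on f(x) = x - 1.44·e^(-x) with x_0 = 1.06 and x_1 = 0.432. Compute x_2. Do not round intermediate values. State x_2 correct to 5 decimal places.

f(x_0) = 0.561104, f(x_1) = -0.502862
x_2 = 0.432000 - (-0.502862)·(0.432000 - 1.060000)/(-0.502862 - (0.561104)) = 0.728811; f(x_2) = 0.034037

0.72881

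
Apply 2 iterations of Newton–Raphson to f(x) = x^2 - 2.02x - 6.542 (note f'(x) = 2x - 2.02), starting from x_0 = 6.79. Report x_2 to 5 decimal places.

3.84892

x_0 = 6.790000: f = 25.846300, f' = 11.560000 → x_1 = 6.790000 - (25.846300)/(11.560000) = 4.554161
x_1 = 4.554161: f = 4.998976, f' = 7.088322 → x_2 = 4.554161 - (4.998976)/(7.088322) = 3.848920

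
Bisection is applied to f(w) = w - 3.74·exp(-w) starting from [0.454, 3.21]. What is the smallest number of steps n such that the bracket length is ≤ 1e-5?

Initial width b − a = 3.21 − 0.454 = 2.756000.
After n steps the width is (b−a)/2^n; need (b−a)/2^n ≤ 1e-5.
So n ≥ log₂(2.756000/1e-5) = log₂(275600.0000) ≈ 18.0722.
Hence n = 19.

19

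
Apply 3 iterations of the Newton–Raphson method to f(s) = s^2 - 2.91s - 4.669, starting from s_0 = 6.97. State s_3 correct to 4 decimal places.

Newton update: s ← s − f(s)/f'(s).
f'(s) = 2s - 2.91
s_0 = 6.970000: f = 23.629200, f' = 11.030000 → s_1 = 6.970000 - (23.629200)/(11.030000) = 4.827733
s_1 = 4.827733: f = 4.589306, f' = 6.745467 → s_2 = 4.827733 - (4.589306)/(6.745467) = 4.147379
s_2 = 4.147379: f = 0.462882, f' = 5.384759 → s_3 = 4.147379 - (0.462882)/(5.384759) = 4.061418

4.0614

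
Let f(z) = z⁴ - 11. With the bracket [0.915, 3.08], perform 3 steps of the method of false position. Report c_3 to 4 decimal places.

f(0.915000) = -10.299054, f(3.080000) = 78.991785
step 1: c = 1.164717, f(c) = -9.159729 < 0 → new bracket [1.164717, 3.080000]
step 2: c = 1.363732, f(c) = -7.541273 < 0 → new bracket [1.363732, 3.080000]
step 3: c = 1.513303, f(c) = -5.755503 < 0 → new bracket [1.513303, 3.080000]

1.5133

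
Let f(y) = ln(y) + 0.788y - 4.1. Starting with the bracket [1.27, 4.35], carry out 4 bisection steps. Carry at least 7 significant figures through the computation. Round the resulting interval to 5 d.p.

[3.58000, 3.77250]

f(1.270000) = -2.860223, f(4.350000) = 0.797976 (opposite signs)
step 1: m = 2.810000, f(m) = -0.852536 < 0 → root in [2.810000, 4.350000]
step 2: m = 3.580000, f(m) = -0.003597 < 0 → root in [3.580000, 4.350000]
step 3: m = 3.965000, f(m) = 0.401926 > 0 → root in [3.580000, 3.965000]
step 4: m = 3.772500, f(m) = 0.200468 > 0 → root in [3.580000, 3.772500]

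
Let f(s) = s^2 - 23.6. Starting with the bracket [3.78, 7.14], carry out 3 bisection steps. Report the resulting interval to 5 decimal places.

[4.62000, 5.04000]

f(3.780000) = -9.311600, f(7.140000) = 27.379600 (opposite signs)
step 1: m = 5.460000, f(m) = 6.211600 > 0 → root in [3.780000, 5.460000]
step 2: m = 4.620000, f(m) = -2.255600 < 0 → root in [4.620000, 5.460000]
step 3: m = 5.040000, f(m) = 1.801600 > 0 → root in [4.620000, 5.040000]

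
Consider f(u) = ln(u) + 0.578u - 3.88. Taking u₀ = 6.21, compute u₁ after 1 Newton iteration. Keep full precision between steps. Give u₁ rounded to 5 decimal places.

f'(u) = 1/u + 0.578
u_0 = 6.210000: f = 1.535541, f' = 0.739031 → u_1 = 6.210000 - (1.535541)/(0.739031) = 4.132223

4.13222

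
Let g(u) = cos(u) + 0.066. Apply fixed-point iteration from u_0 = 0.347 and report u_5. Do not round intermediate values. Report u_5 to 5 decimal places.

0.83420

u_1 = g(0.347000) = 1.006397
u_2 = g(1.006397) = 0.600908
u_3 = g(0.600908) = 0.890822
u_4 = g(0.890822) = 0.694773
u_5 = g(0.694773) = 0.834199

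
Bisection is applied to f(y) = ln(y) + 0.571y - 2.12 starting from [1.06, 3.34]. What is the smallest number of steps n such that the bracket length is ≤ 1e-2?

8

Initial width b − a = 3.34 − 1.06 = 2.280000.
After n steps the width is (b−a)/2^n; need (b−a)/2^n ≤ 1e-2.
So n ≥ log₂(2.280000/1e-2) = log₂(228.0000) ≈ 7.8329.
Hence n = 8.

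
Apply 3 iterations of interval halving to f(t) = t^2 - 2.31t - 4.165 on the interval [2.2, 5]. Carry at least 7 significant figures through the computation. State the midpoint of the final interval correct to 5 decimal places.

f(2.200000) = -4.407000, f(5.000000) = 9.285000 (opposite signs)
step 1: m = 3.600000, f(m) = 0.479000 > 0 → root in [2.200000, 3.600000]
step 2: m = 2.900000, f(m) = -2.454000 < 0 → root in [2.900000, 3.600000]
step 3: m = 3.250000, f(m) = -1.110000 < 0 → root in [3.250000, 3.600000]
Midpoint of [3.250000, 3.600000] = 3.425000

3.42500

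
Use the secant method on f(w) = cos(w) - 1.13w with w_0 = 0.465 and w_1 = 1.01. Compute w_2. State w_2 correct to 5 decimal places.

0.67032

f(w_0) = 0.368372, f(w_1) = -0.609439
w_2 = 1.010000 - (-0.609439)·(1.010000 - 0.465000)/(-0.609439 - (0.368372)) = 0.670318; f(w_2) = 0.026164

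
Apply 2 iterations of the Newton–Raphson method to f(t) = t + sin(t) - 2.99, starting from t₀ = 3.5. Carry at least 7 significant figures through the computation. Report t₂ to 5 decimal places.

f'(t) = 1 + cos(t)
t_0 = 3.500000: f = 0.159217, f' = 0.063543 → t_1 = 3.500000 - (0.159217)/(0.063543) = 0.994358
t_1 = 0.994358: f = -1.157232, f' = 1.545041 → t_2 = 0.994358 - (-1.157232)/(1.545041) = 1.743356

1.74336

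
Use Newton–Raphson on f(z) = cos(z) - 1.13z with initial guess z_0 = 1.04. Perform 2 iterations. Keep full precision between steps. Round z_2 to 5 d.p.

0.68529

f'(z) = -sin(z) - 1.13
z_0 = 1.040000: f = -0.668980, f' = -1.992404 → z_1 = 1.040000 - (-0.668980)/(-1.992404) = 0.704235
z_1 = 0.704235: f = -0.033678, f' = -1.777451 → z_2 = 0.704235 - (-0.033678)/(-1.777451) = 0.685287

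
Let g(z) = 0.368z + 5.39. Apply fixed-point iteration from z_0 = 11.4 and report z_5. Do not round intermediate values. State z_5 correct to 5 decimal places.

8.54786

z_1 = g(11.400000) = 9.585200
z_2 = g(9.585200) = 8.917354
z_3 = g(8.917354) = 8.671586
z_4 = g(8.671586) = 8.581144
z_5 = g(8.581144) = 8.547861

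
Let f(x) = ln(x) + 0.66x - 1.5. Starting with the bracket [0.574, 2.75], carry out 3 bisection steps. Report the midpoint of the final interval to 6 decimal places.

f(0.574000) = -1.676286, f(2.750000) = 1.326601 (opposite signs)
step 1: m = 1.662000, f(m) = 0.104942 > 0 → root in [0.574000, 1.662000]
step 2: m = 1.118000, f(m) = -0.650579 < 0 → root in [1.118000, 1.662000]
step 3: m = 1.390000, f(m) = -0.253296 < 0 → root in [1.390000, 1.662000]
Midpoint of [1.390000, 1.662000] = 1.526000

1.526000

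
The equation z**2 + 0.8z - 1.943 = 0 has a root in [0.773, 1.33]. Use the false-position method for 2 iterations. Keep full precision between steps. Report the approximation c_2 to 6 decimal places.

f(0.773000) = -0.727071, f(1.330000) = 0.889900
step 1: c = 1.023455, f(c) = -0.076776 < 0 → new bracket [1.023455, 1.330000]
step 2: c = 1.047802, f(c) = -0.006871 < 0 → new bracket [1.047802, 1.330000]

1.047802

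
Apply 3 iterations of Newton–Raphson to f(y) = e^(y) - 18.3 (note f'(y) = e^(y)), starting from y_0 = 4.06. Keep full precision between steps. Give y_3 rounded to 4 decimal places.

y_0 = 4.060000: f = 39.674311, f' = 57.974311 → y_1 = 4.060000 - (39.674311)/(57.974311) = 3.375657
y_1 = 3.375657: f = 10.943492, f' = 29.243492 → y_2 = 3.375657 - (10.943492)/(29.243492) = 3.001437
y_2 = 3.001437: f = 1.814427, f' = 20.114427 → y_3 = 3.001437 - (1.814427)/(20.114427) = 2.911232

2.9112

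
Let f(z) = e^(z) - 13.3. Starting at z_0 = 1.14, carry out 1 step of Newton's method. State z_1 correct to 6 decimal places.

f'(z) = e^(z)
z_0 = 1.140000: f = -10.173232, f' = 3.126768 → z_1 = 1.140000 - (-10.173232)/(3.126768) = 4.393593

4.393593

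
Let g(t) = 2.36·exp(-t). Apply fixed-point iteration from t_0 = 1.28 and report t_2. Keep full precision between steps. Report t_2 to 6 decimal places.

t_1 = g(1.280000) = 0.656168
t_2 = g(0.656168) = 1.224452

1.224452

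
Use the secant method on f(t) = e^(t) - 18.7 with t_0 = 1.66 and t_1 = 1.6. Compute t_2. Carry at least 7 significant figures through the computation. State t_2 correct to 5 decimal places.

f(t_0) = -13.440689, f(t_1) = -13.746968
t_2 = 1.600000 - (-13.746968)·(1.600000 - 1.660000)/(-13.746968 - (-13.440689)) = 4.293034; f(t_2) = 54.488150

4.29303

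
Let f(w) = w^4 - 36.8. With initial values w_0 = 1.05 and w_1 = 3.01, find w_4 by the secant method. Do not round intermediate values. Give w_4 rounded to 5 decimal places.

f(w_0) = -35.584494, f(w_1) = 45.285412
w_2 = 3.010000 - (45.285412)·(3.010000 - 1.050000)/(45.285412 - (-35.584494)) = 1.912442; f(w_2) = -23.423172
w_3 = 1.912442 - (-23.423172)·(1.912442 - 3.010000)/(-23.423172 - (45.285412)) = 2.286606; f(w_3) = -9.462078
w_4 = 2.286606 - (-9.462078)·(2.286606 - 1.912442)/(-9.462078 - (-23.423172)) = 2.540194; f(w_4) = 4.835893

2.54019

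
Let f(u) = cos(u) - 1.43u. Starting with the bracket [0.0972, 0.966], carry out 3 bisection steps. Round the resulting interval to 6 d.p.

f(0.097200) = 0.856284, f(0.966000) = -0.812785 (opposite signs)
step 1: m = 0.531600, f(m) = 0.101809 > 0 → root in [0.531600, 0.966000]
step 2: m = 0.748800, f(m) = -0.338278 < 0 → root in [0.531600, 0.748800]
step 3: m = 0.640200, f(m) = -0.113510 < 0 → root in [0.531600, 0.640200]

[0.531600, 0.640200]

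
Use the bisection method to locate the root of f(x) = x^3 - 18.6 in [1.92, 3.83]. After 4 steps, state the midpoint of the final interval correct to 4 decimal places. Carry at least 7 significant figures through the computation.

2.6959

f(1.920000) = -11.522112, f(3.830000) = 37.581887 (opposite signs)
step 1: m = 2.875000, f(m) = 5.163672 > 0 → root in [1.920000, 2.875000]
step 2: m = 2.397500, f(m) = -4.819155 < 0 → root in [2.397500, 2.875000]
step 3: m = 2.636250, f(m) = -0.278553 < 0 → root in [2.636250, 2.875000]
step 4: m = 2.755625, f(m) = 2.324753 > 0 → root in [2.636250, 2.755625]
Midpoint of [2.636250, 2.755625] = 2.695938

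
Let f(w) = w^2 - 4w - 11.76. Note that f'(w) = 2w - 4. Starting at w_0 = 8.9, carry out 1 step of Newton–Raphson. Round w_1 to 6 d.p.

Newton update: w ← w − f(w)/f'(w).
w_0 = 8.900000: f = 31.850000, f' = 13.800000 → w_1 = 8.900000 - (31.850000)/(13.800000) = 6.592029

6.592029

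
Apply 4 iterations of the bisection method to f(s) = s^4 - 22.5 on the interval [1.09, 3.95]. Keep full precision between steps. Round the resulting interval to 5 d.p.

f(1.090000) = -21.088418, f(3.950000) = 220.938006 (opposite signs)
step 1: m = 2.520000, f(m) = 17.827580 > 0 → root in [1.090000, 2.520000]
step 2: m = 1.805000, f(m) = -11.885273 < 0 → root in [1.805000, 2.520000]
step 3: m = 2.162500, f(m) = -0.631225 < 0 → root in [2.162500, 2.520000]
step 4: m = 2.341250, f(m) = 7.546311 > 0 → root in [2.162500, 2.341250]

[2.16250, 2.34125]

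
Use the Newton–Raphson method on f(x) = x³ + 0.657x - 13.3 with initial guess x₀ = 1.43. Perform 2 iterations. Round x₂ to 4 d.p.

f'(x) = 3x² + 0.657
x_0 = 1.430000: f = -9.436283, f' = 6.791700 → x_1 = 1.430000 - (-9.436283)/(6.791700) = 2.819385
x_1 = 2.819385: f = 10.963424, f' = 24.503788 → x_2 = 2.819385 - (10.963424)/(24.503788) = 2.371967

2.3720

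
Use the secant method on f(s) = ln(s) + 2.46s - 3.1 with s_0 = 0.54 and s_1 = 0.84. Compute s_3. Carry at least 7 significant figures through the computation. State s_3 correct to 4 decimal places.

f(s_0) = -2.387786, f(s_1) = -1.207953
s_2 = 0.840000 - (-1.207953)·(0.840000 - 0.540000)/(-1.207953 - (-2.387786)) = 1.147150; f(s_2) = -0.140729
s_3 = 1.147150 - (-0.140729)·(1.147150 - 0.840000)/(-0.140729 - (-1.207953)) = 1.187653; f(s_3) = -0.006396

1.1877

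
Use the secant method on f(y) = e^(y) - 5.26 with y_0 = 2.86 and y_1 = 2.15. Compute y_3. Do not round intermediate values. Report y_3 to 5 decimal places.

1.70893

f(y_0) = 12.201527, f(y_1) = 3.324858
y_2 = 2.150000 - (3.324858)·(2.150000 - 2.860000)/(3.324858 - (12.201527)) = 1.884061; f(y_2) = 1.320175
y_3 = 1.884061 - (1.320175)·(1.884061 - 2.150000)/(1.320175 - (3.324858)) = 1.708929; f(y_3) = 0.263041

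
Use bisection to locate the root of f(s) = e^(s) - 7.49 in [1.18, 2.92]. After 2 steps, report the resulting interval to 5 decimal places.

[1.61500, 2.05000]

f(1.180000) = -4.235626, f(2.920000) = 11.051287 (opposite signs)
step 1: m = 2.050000, f(m) = 0.277901 > 0 → root in [1.180000, 2.050000]
step 2: m = 1.615000, f(m) = -2.462112 < 0 → root in [1.615000, 2.050000]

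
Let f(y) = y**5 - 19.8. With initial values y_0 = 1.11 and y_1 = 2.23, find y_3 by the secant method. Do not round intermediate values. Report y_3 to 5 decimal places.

f(y_0) = -18.114942, f(y_1) = 35.347308
y_2 = 2.230000 - (35.347308)·(2.230000 - 1.110000)/(35.347308 - (-18.114942)) = 1.489496; f(y_2) = -12.468423
y_3 = 1.489496 - (-12.468423)·(1.489496 - 2.230000)/(-12.468423 - (35.347308)) = 1.682590; f(y_3) = -6.313738

1.68259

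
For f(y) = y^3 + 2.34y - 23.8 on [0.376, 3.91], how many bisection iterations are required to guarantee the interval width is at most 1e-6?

22

Initial width b − a = 3.91 − 0.376 = 3.534000.
After n steps the width is (b−a)/2^n; need (b−a)/2^n ≤ 1e-6.
So n ≥ log₂(3.534000/1e-6) = log₂(3534000.0000) ≈ 21.7529.
Hence n = 22.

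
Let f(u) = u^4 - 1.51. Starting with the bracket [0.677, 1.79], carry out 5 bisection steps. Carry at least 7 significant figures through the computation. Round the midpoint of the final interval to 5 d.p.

f(0.677000) = -1.299935, f(1.790000) = 8.756257 (opposite signs)
step 1: m = 1.233500, f(m) = 0.805030 > 0 → root in [0.677000, 1.233500]
step 2: m = 0.955250, f(m) = -0.677339 < 0 → root in [0.955250, 1.233500]
step 3: m = 1.094375, f(m) = -0.075619 < 0 → root in [1.094375, 1.233500]
step 4: m = 1.163938, f(m) = 0.325349 > 0 → root in [1.094375, 1.163938]
step 5: m = 1.129156, f(m) = 0.115609 > 0 → root in [1.094375, 1.129156]
Midpoint of [1.094375, 1.129156] = 1.111766

1.11177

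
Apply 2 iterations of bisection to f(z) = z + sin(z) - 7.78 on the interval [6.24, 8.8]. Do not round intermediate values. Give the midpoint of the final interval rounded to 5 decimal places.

7.20000

f(6.240000) = -1.583172, f(8.800000) = 1.604917 (opposite signs)
step 1: m = 7.520000, f(m) = 0.684745 > 0 → root in [6.240000, 7.520000]
step 2: m = 6.880000, f(m) = -0.337989 < 0 → root in [6.880000, 7.520000]
Midpoint of [6.880000, 7.520000] = 7.200000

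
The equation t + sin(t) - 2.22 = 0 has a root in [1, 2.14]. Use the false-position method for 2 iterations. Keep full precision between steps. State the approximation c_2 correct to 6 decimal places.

f(1.000000) = -0.378529, f(2.140000) = 0.762330
step 1: c = 1.378244, f(c) = 0.139763 > 0 → new bracket [1.000000, 1.378244]
step 2: c = 1.276246, f(c) = 0.013179 > 0 → new bracket [1.000000, 1.276246]

1.276246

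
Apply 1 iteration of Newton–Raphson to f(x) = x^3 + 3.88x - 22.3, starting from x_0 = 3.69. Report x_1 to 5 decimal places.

2.74517

f'(x) = 3x^2 + 3.88
x_0 = 3.690000: f = 42.260609, f' = 44.728300 → x_1 = 3.690000 - (42.260609)/(44.728300) = 2.745171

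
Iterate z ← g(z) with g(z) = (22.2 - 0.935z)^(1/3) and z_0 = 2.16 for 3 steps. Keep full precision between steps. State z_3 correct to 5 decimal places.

z_1 = g(2.160000) = 2.722555
z_2 = g(2.722555) = 2.698692
z_3 = g(2.698692) = 2.699713

2.69971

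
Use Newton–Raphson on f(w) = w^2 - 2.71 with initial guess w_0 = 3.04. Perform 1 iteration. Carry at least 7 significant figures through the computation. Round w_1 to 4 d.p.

f'(w) = 2w
w_0 = 3.040000: f = 6.531600, f' = 6.080000 → w_1 = 3.040000 - (6.531600)/(6.080000) = 1.965724

1.9657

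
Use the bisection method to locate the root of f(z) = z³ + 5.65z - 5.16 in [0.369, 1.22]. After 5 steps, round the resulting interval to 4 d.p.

[0.7945, 0.8211]

f(0.369000) = -3.024907, f(1.220000) = 3.548848 (opposite signs)
step 1: m = 0.794500, f(m) = -0.169563 < 0 → root in [0.794500, 1.220000]
step 2: m = 1.007250, f(m) = 1.552871 > 0 → root in [0.794500, 1.007250]
step 3: m = 0.900875, f(m) = 0.661072 > 0 → root in [0.794500, 0.900875]
step 4: m = 0.847687, f(m) = 0.238561 > 0 → root in [0.794500, 0.847687]
step 5: m = 0.821094, f(m) = 0.032757 > 0 → root in [0.794500, 0.821094]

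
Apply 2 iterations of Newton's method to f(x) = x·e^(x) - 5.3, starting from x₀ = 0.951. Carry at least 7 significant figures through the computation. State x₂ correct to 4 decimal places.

f'(x) = (x + 1)·e^(x)
x_0 = 0.951000: f = -2.838530, f' = 5.049767 → x_1 = 0.951000 - (-2.838530)/(5.049767) = 1.513111
x_1 = 1.513111: f = 1.570789, f' = 11.411625 → x_2 = 1.513111 - (1.570789)/(11.411625) = 1.375463

1.3755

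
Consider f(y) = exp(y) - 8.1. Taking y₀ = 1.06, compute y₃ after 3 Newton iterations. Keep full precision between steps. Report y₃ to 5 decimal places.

2.11752

Newton update: y ← y − f(y)/f'(y).
f'(y) = exp(y)
y_0 = 1.060000: f = -5.213629, f' = 2.886371 → y_1 = 1.060000 - (-5.213629)/(2.886371) = 2.866292
y_1 = 2.866292: f = 9.471742, f' = 17.571742 → y_2 = 2.866292 - (9.471742)/(17.571742) = 2.327259
y_2 = 2.327259: f = 2.149813, f' = 10.249813 → y_3 = 2.327259 - (2.149813)/(10.249813) = 2.117518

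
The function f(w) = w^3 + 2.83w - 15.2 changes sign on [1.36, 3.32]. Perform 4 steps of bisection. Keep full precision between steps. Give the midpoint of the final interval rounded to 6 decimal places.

2.156250

f(1.360000) = -8.835744, f(3.320000) = 30.789968 (opposite signs)
step 1: m = 2.340000, f(m) = 4.235104 > 0 → root in [1.360000, 2.340000]
step 2: m = 1.850000, f(m) = -3.632875 < 0 → root in [1.850000, 2.340000]
step 3: m = 2.095000, f(m) = -0.076143 < 0 → root in [2.095000, 2.340000]
step 4: m = 2.217500, f(m) = 1.979652 > 0 → root in [2.095000, 2.217500]
Midpoint of [2.095000, 2.217500] = 2.156250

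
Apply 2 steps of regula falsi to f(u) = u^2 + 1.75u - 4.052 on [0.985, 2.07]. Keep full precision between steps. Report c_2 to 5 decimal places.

1.31220

False-position update: c = (a·f(b) − b·f(a))/(f(b) − f(a)); replace the endpoint whose sign matches f(c).
f(0.985000) = -1.358025, f(2.070000) = 3.855400
step 1: c = 1.267627, f(c) = -0.226773 < 0 → new bracket [1.267627, 2.070000]
step 2: c = 1.312201, f(c) = -0.033778 < 0 → new bracket [1.312201, 2.070000]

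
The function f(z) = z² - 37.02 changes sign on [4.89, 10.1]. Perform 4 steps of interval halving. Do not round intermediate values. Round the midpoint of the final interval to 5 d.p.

f(4.890000) = -13.107900, f(10.100000) = 64.990000 (opposite signs)
step 1: m = 7.495000, f(m) = 19.155025 > 0 → root in [4.890000, 7.495000]
step 2: m = 6.192500, f(m) = 1.327056 > 0 → root in [4.890000, 6.192500]
step 3: m = 5.541250, f(m) = -6.314548 < 0 → root in [5.541250, 6.192500]
step 4: m = 5.866875, f(m) = -2.599778 < 0 → root in [5.866875, 6.192500]
Midpoint of [5.866875, 6.192500] = 6.029687

6.02969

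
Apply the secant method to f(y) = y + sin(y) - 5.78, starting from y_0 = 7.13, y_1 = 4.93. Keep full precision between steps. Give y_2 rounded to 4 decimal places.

f(y_0) = 2.099174, f(y_1) = -1.826416
y_2 = 4.930000 - (-1.826416)·(4.930000 - 7.130000)/(-1.826416 - (2.099174)) = 5.953570; f(y_2) = -0.150110

5.9536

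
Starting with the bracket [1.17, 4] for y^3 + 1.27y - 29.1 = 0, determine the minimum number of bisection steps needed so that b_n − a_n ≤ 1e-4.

15

Initial width b − a = 4 − 1.17 = 2.830000.
After n steps the width is (b−a)/2^n; need (b−a)/2^n ≤ 1e-4.
So n ≥ log₂(2.830000/1e-4) = log₂(28300.0000) ≈ 14.7885.
Hence n = 15.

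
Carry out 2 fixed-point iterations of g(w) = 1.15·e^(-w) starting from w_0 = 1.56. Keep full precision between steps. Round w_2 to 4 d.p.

w_1 = g(1.560000) = 0.241656
w_2 = g(0.241656) = 0.903125

0.9031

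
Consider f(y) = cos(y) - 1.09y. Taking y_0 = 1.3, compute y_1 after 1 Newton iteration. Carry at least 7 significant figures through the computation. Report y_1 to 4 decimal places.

0.7402

f'(y) = -sin(y) - 1.09
y_0 = 1.300000: f = -1.149501, f' = -2.053558 → y_1 = 1.300000 - (-1.149501)/(-2.053558) = 0.740239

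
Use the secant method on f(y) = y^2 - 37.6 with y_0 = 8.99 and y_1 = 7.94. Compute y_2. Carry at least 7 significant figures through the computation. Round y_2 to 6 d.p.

6.437129

f(y_0) = 43.220100, f(y_1) = 25.443600
y_2 = 7.940000 - (25.443600)·(7.940000 - 8.990000)/(25.443600 - (43.220100)) = 6.437129; f(y_2) = 3.836634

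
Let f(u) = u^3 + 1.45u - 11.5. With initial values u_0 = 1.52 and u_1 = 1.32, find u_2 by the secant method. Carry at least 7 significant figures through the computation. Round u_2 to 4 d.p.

2.2903

f(u_0) = -5.784192, f(u_1) = -7.286032
u_2 = 1.320000 - (-7.286032)·(1.320000 - 1.520000)/(-7.286032 - (-5.784192)) = 2.290281; f(u_2) = 3.834313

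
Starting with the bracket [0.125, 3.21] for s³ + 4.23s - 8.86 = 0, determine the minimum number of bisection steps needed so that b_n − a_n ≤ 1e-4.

15

Initial width b − a = 3.21 − 0.125 = 3.085000.
After n steps the width is (b−a)/2^n; need (b−a)/2^n ≤ 1e-4.
So n ≥ log₂(3.085000/1e-4) = log₂(30850.0000) ≈ 14.9130.
Hence n = 15.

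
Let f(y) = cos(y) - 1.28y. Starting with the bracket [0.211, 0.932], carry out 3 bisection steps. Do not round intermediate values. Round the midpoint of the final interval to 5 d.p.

f(0.211000) = 0.707742, f(0.932000) = -0.596730 (opposite signs)
step 1: m = 0.571500, f(m) = 0.109571 > 0 → root in [0.571500, 0.932000]
step 2: m = 0.751750, f(m) = -0.231745 < 0 → root in [0.571500, 0.751750]
step 3: m = 0.661625, f(m) = -0.057885 < 0 → root in [0.571500, 0.661625]
Midpoint of [0.571500, 0.661625] = 0.616563

0.61656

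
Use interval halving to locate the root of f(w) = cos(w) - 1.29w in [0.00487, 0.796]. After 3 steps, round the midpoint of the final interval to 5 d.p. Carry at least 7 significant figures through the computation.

0.64766

f(0.004870) = 0.993706, f(0.796000) = -0.327269 (opposite signs)
step 1: m = 0.400435, f(m) = 0.404330 > 0 → root in [0.400435, 0.796000]
step 2: m = 0.598218, f(m) = 0.054640 > 0 → root in [0.598218, 0.796000]
step 3: m = 0.697109, f(m) = -0.132569 < 0 → root in [0.598218, 0.697109]
Midpoint of [0.598218, 0.697109] = 0.647663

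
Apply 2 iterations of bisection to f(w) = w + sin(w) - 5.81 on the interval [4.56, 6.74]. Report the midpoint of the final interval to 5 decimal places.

f(4.560000) = -2.238411, f(6.740000) = 1.371092 (opposite signs)
step 1: m = 5.650000, f(m) = -0.751716 < 0 → root in [5.650000, 6.740000]
step 2: m = 6.195000, f(m) = 0.296929 > 0 → root in [5.650000, 6.195000]
Midpoint of [5.650000, 6.195000] = 5.922500

5.92250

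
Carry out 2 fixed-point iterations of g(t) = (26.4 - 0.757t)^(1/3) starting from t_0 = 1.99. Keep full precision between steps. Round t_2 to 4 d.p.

t_1 = g(1.990000) = 2.919862
t_2 = g(2.919862) = 2.892078

2.8921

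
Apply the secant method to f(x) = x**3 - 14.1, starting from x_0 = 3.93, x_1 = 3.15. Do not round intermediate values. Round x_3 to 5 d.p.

f(x_0) = 46.598457, f(x_1) = 17.155875
x_2 = 3.150000 - (17.155875)·(3.150000 - 3.930000)/(17.155875 - (46.598457)) = 2.695502; f(x_2) = 5.484802
x_3 = 2.695502 - (5.484802)·(2.695502 - 3.150000)/(5.484802 - (17.155875)) = 2.481912; f(x_3) = 1.188298

2.48191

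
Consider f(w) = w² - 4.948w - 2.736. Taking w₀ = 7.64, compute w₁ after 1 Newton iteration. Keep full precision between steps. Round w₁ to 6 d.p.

5.914208

f'(w) = 2w - 4.948
w_0 = 7.640000: f = 17.830880, f' = 10.332000 → w_1 = 7.640000 - (17.830880)/(10.332000) = 5.914208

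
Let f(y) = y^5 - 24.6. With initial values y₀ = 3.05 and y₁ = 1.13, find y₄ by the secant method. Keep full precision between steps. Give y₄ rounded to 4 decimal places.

f(y_0) = 239.336344, f(y_1) = -22.757565
y_2 = 1.130000 - (-22.757565)·(1.130000 - 3.050000)/(-22.757565 - (239.336344)) = 1.296713; f(y_2) = -20.933770
y_3 = 1.296713 - (-20.933770)·(1.296713 - 1.130000)/(-20.933770 - (-22.757565)) = 3.210271; f(y_3) = 316.363833
y_4 = 3.210271 - (316.363833)·(3.210271 - 1.296713)/(316.363833 - (-20.933770)) = 1.415475; f(y_4) = -18.917877

1.4155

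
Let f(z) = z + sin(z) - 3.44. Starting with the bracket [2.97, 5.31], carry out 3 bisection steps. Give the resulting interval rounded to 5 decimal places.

[4.14000, 4.43250]

f(2.970000) = -0.299248, f(5.310000) = 1.043318 (opposite signs)
step 1: m = 4.140000, f(m) = -0.140609 < 0 → root in [4.140000, 5.310000]
step 2: m = 4.725000, f(m) = 0.285080 > 0 → root in [4.140000, 4.725000]
step 3: m = 4.432500, f(m) = 0.031414 > 0 → root in [4.140000, 4.432500]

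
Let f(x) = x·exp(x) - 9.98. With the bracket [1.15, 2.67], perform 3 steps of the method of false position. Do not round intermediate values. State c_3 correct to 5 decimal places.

1.66172

f(1.150000) = -6.348078, f(2.670000) = 28.574718
step 1: c = 1.426297, f(c) = -4.041959 < 0 → new bracket [1.426297, 2.670000]
step 2: c = 1.580421, f(c) = -2.303896 < 0 → new bracket [1.580421, 2.670000]
step 3: c = 1.661716, f(c) = -1.225511 < 0 → new bracket [1.661716, 2.670000]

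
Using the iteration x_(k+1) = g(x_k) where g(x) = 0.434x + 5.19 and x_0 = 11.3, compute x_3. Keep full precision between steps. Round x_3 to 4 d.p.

9.3438

x_1 = g(11.300000) = 10.094200
x_2 = g(10.094200) = 9.570883
x_3 = g(9.570883) = 9.343763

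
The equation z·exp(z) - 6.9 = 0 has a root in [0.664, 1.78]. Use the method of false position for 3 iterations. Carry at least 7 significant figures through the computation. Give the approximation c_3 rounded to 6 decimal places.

1.510218

f(0.664000) = -5.610149, f(1.780000) = 3.655144
step 1: c = 1.339740, f(c) = -1.784808 < 0 → new bracket [1.339740, 1.780000]
step 2: c = 1.484186, f(c) = -0.352704 < 0 → new bracket [1.484186, 1.780000]
step 3: c = 1.510218, f(c) = -0.062154 < 0 → new bracket [1.510218, 1.780000]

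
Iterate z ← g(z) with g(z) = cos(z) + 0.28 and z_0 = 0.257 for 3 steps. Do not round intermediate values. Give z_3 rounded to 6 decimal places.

1.106452

z_1 = g(0.257000) = 1.247157
z_2 = g(1.247157) = 0.598019
z_3 = g(0.598019) = 1.106452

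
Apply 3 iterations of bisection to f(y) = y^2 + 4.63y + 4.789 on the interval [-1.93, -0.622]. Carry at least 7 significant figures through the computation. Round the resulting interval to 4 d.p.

[-1.6030, -1.4395]

f(-1.930000) = -0.422000, f(-0.622000) = 2.296024 (opposite signs)
step 1: m = -1.276000, f(m) = 0.509296 > 0 → root in [-1.930000, -1.276000]
step 2: m = -1.603000, f(m) = -0.063281 < 0 → root in [-1.603000, -1.276000]
step 3: m = -1.439500, f(m) = 0.196275 > 0 → root in [-1.603000, -1.439500]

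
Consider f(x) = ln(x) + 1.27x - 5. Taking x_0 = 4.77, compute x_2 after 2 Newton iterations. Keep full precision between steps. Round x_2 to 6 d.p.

3.056995

f'(x) = 1/x + 1.27
x_0 = 4.770000: f = 2.620246, f' = 1.479644 → x_1 = 4.770000 - (2.620246)/(1.479644) = 2.999137
x_1 = 2.999137: f = -0.092772, f' = 1.603429 → x_2 = 2.999137 - (-0.092772)/(1.603429) = 3.056995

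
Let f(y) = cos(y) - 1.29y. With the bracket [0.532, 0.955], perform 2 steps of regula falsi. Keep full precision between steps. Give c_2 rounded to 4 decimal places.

0.6271

False-position update: c = (a·f(b) − b·f(a))/(f(b) − f(a)); replace the endpoint whose sign matches f(c).
f(0.532000) = 0.175514, f(0.955000) = -0.654341
step 1: c = 0.621464, f(c) = 0.011338 > 0 → new bracket [0.621464, 0.955000]
step 2: c = 0.627145, f(c) = 0.000689 > 0 → new bracket [0.627145, 0.955000]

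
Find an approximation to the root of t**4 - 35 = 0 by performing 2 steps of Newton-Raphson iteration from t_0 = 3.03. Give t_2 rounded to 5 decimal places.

2.44564

f'(t) = 4t**3
t_0 = 3.030000: f = 49.288925, f' = 111.272508 → t_1 = 3.030000 - (49.288925)/(111.272508) = 2.587043
t_1 = 2.587043: f = 9.793465, f' = 69.258166 → t_2 = 2.587043 - (9.793465)/(69.258166) = 2.445638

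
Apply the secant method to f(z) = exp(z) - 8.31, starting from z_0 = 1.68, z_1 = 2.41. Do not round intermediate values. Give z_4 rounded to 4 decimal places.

2.1178

f(z_0) = -2.944444, f(z_1) = 2.823961
z_2 = 2.410000 - (2.823961)·(2.410000 - 1.680000)/(2.823961 - (-2.944444)) = 2.052624; f(z_2) = -0.521692
z_3 = 2.052624 - (-0.521692)·(2.052624 - 2.410000)/(-0.521692 - (2.823961)) = 2.108350; f(z_3) = -0.075359
z_4 = 2.108350 - (-0.075359)·(2.108350 - 2.052624)/(-0.075359 - (-0.521692)) = 2.117759; f(z_4) = 0.002485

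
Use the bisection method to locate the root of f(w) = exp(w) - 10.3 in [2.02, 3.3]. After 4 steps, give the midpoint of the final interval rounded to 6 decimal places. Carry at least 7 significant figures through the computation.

2.300000

f(2.020000) = -2.761675, f(3.300000) = 16.812639 (opposite signs)
step 1: m = 2.660000, f(m) = 3.996289 > 0 → root in [2.020000, 2.660000]
step 2: m = 2.340000, f(m) = 0.081237 > 0 → root in [2.020000, 2.340000]
step 3: m = 2.180000, f(m) = -1.453694 < 0 → root in [2.180000, 2.340000]
step 4: m = 2.260000, f(m) = -0.716911 < 0 → root in [2.260000, 2.340000]
Midpoint of [2.260000, 2.340000] = 2.300000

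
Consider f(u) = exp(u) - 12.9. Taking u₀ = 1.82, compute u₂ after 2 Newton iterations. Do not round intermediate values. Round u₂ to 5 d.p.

Newton update: u ← u − f(u)/f'(u).
f'(u) = exp(u)
u_0 = 1.820000: f = -6.728142, f' = 6.171858 → u_1 = 1.820000 - (-6.728142)/(6.171858) = 2.910132
u_1 = 2.910132: f = 5.459225, f' = 18.359225 → u_2 = 2.910132 - (5.459225)/(18.359225) = 2.612776

2.61278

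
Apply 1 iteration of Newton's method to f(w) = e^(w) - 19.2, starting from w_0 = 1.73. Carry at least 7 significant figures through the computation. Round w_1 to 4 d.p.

4.1339

f'(w) = e^(w)
w_0 = 1.730000: f = -13.559346, f' = 5.640654 → w_1 = 1.730000 - (-13.559346)/(5.640654) = 4.133861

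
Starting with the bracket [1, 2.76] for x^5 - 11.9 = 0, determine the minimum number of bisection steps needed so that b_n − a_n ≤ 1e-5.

18

Initial width b − a = 2.76 − 1 = 1.760000.
After n steps the width is (b−a)/2^n; need (b−a)/2^n ≤ 1e-5.
So n ≥ log₂(1.760000/1e-5) = log₂(176000.0000) ≈ 17.4252.
Hence n = 18.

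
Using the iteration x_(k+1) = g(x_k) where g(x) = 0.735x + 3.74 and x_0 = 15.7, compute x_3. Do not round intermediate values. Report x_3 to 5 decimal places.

14.74327

x_1 = g(15.700000) = 15.279500
x_2 = g(15.279500) = 14.970432
x_3 = g(14.970432) = 14.743268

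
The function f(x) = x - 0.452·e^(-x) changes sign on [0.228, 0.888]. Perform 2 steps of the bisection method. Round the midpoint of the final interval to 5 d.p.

f(0.228000) = -0.131848, f(0.888000) = 0.702012 (opposite signs)
step 1: m = 0.558000, f(m) = 0.299297 > 0 → root in [0.228000, 0.558000]
step 2: m = 0.393000, f(m) = 0.087887 > 0 → root in [0.228000, 0.393000]
Midpoint of [0.228000, 0.393000] = 0.310500

0.31050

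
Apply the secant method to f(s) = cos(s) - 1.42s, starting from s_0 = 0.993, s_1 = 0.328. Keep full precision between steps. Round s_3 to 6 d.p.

Secant update: s_(k+1) = s_k − f(s_k)·(s_k − s_(k-1))/(f(s_k) − f(s_(k-1))).
f(s_0) = -0.863881, f(s_1) = 0.480929
s_2 = 0.328000 - (0.480929)·(0.328000 - 0.993000)/(0.480929 - (-0.863881)) = 0.565816; f(s_2) = 0.040692
s_3 = 0.565816 - (0.040692)·(0.565816 - 0.328000)/(0.040692 - (0.480929)) = 0.587798; f(s_3) = -0.002510

0.587798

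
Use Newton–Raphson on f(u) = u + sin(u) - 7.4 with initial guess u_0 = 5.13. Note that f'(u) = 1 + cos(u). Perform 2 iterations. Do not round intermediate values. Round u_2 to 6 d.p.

u_0 = 5.130000: f = -3.184060, f' = 1.405578 → u_1 = 5.130000 - (-3.184060)/(1.405578) = 7.395303
u_1 = 7.395303: f = 0.891942, f' = 1.442763 → u_2 = 7.395303 - (0.891942)/(1.442763) = 6.777086

6.777086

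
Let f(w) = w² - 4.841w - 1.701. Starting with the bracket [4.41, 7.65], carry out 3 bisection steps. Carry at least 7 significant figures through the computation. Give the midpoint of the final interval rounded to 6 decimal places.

5.017500

f(4.410000) = -3.601710, f(7.650000) = 19.787850 (opposite signs)
step 1: m = 6.030000, f(m) = 5.468670 > 0 → root in [4.410000, 6.030000]
step 2: m = 5.220000, f(m) = 0.277380 > 0 → root in [4.410000, 5.220000]
step 3: m = 4.815000, f(m) = -1.826190 < 0 → root in [4.815000, 5.220000]
Midpoint of [4.815000, 5.220000] = 5.017500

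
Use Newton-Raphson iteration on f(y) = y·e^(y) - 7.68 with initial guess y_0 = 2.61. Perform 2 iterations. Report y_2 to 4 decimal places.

f'(y) = (y + 1)·e^(y)
y_0 = 2.610000: f = 27.813523, f' = 49.092574 → y_1 = 2.610000 - (27.813523)/(49.092574) = 2.043447
y_1 = 2.043447: f = 8.089627, f' = 23.486795 → y_2 = 2.043447 - (8.089627)/(23.486795) = 1.699014

1.6990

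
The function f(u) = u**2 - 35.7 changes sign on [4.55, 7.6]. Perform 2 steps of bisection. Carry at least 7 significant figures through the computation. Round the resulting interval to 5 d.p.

[5.31250, 6.07500]

f(4.550000) = -14.997500, f(7.600000) = 22.060000 (opposite signs)
step 1: m = 6.075000, f(m) = 1.205625 > 0 → root in [4.550000, 6.075000]
step 2: m = 5.312500, f(m) = -7.477344 < 0 → root in [5.312500, 6.075000]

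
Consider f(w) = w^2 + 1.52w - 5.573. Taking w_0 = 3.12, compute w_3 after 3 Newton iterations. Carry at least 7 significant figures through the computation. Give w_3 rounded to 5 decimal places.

1.72007

f'(w) = 2w + 1.52
w_0 = 3.120000: f = 8.903800, f' = 7.760000 → w_1 = 3.120000 - (8.903800)/(7.760000) = 1.972603
w_1 = 1.972603: f = 1.316520, f' = 5.465206 → w_2 = 1.972603 - (1.316520)/(5.465206) = 1.731712
w_2 = 1.731712: f = 0.058029, f' = 4.983424 → w_3 = 1.731712 - (0.058029)/(4.983424) = 1.720068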